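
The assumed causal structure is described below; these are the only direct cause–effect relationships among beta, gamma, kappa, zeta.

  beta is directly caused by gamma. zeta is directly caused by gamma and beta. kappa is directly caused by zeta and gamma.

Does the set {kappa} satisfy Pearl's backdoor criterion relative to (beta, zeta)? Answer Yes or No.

Backdoor paths from beta to zeta (paths whose first edge points into beta):
  P1: beta <- gamma -> zeta
  P2: beta <- gamma -> kappa <- zeta
Condition 1 (no descendant of beta in the set): FAILS — kappa is a descendant of beta.
Condition 2 (every backdoor path blocked by {kappa}):
  P1: open — no interior node is in the conditioning set.
  P2: open — collider(s) kappa are conditioned on (or have a conditioned descendant) and no non-collider on the path is in the set.
{kappa} does not satisfy the backdoor criterion.

No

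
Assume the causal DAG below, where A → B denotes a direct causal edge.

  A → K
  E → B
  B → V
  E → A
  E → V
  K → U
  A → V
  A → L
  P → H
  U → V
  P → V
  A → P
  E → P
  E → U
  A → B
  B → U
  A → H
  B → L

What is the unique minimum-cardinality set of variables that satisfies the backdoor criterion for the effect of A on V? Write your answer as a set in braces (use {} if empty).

Variables eligible for adjustment (non-descendants of A, excluding A and V): {E}.
Backdoor paths from A to V:
  P1: A <- E -> P -> V
  P2: A <- E -> B -> U -> V
  P3: A <- E -> B -> V
  P4: A <- E -> U <- B -> V
  P5: A <- E -> U -> V
  P6: A <- E -> V
The empty set is not sufficient: P1 (A <- E -> P -> V) has no collider blocking it and no conditioned non-collider, so it is open.
Try {E}:
  P1: blocked at fork node E ∈ conditioning set.
  P2: blocked at fork node E ∈ conditioning set.
  P3: blocked at fork node E ∈ conditioning set.
  P4: blocked at fork node E ∈ conditioning set.
  P5: blocked at fork node E ∈ conditioning set.
  P6: blocked at fork node E ∈ conditioning set.
{E} contains no descendant of A and blocks every backdoor path.
{E} is the unique smallest valid adjustment set.

{E}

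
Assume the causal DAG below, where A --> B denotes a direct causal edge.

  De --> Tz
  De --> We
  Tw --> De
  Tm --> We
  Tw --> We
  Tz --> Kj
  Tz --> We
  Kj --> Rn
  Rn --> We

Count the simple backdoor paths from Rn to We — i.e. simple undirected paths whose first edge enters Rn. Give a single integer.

3

A backdoor path from Rn to We is any simple undirected path whose first edge points into Rn (i.e. leaves Rn via a parent).
Parents of Rn: {Kj}.
Enumerating:
  P1: Rn <- Kj <- Tz <- De <- Tw -> We
  P2: Rn <- Kj <- Tz <- De -> We
  P3: Rn <- Kj <- Tz -> We
That exhausts the simple backdoor paths. Count: 3.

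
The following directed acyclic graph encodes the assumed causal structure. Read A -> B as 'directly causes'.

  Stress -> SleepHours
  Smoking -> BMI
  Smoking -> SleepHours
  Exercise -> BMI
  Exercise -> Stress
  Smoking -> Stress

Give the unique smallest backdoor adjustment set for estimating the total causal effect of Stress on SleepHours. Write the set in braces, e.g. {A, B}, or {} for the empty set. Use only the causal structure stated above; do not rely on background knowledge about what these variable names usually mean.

Variables eligible for adjustment (non-descendants of Stress, excluding Stress and SleepHours): {BMI, Exercise, Smoking}.
Backdoor paths from Stress to SleepHours:
  P1: Stress <- Exercise -> BMI <- Smoking -> SleepHours
  P2: Stress <- Smoking -> SleepHours
The empty set is not sufficient: P2 (Stress <- Smoking -> SleepHours) has no collider blocking it and no conditioned non-collider, so it is open.
Try {Smoking}:
  P1: blocked at collider BMI (neither it nor any descendant is in the conditioning set).
  P2: blocked at fork node Smoking ∈ conditioning set.
{Smoking} contains no descendant of Stress and blocks every backdoor path.
No other singleton works — e.g. {Exercise} leaves P2 open — so {Smoking} is the unique smallest valid adjustment set.

{Smoking}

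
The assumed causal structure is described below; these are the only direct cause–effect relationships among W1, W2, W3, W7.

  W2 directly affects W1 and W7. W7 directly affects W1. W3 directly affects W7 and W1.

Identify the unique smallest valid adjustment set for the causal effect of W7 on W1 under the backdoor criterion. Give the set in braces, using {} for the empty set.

Variables eligible for adjustment (non-descendants of W7, excluding W7 and W1): {W2, W3}.
Backdoor paths from W7 to W1:
  P1: W7 <- W3 -> W1
  P2: W7 <- W2 -> W1
The empty set is not sufficient: P1 (W7 <- W3 -> W1) has no collider blocking it and no conditioned non-collider, so it is open.
Try {W2, W3}:
  P1: blocked at fork node W3 ∈ conditioning set.
  P2: blocked at fork node W2 ∈ conditioning set.
{W2, W3} contains no descendant of W7 and blocks every backdoor path.
Every element of {W2, W3} is needed (dropping W2 leaves P2 open; dropping W3 leaves P1 open), so no proper subset is valid.
Among all size-2 subsets of the eligible variables, only {W2, W3} blocks every backdoor path, so it is the unique smallest valid adjustment set.

{W2, W3}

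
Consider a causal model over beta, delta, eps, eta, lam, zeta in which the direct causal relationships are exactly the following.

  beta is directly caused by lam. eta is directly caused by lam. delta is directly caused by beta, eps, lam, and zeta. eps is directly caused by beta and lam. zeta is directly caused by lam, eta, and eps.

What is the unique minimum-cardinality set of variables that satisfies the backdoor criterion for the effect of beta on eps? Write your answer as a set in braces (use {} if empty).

{lam}

Variables eligible for adjustment (non-descendants of beta, excluding beta and eps): {eta, lam}.
Backdoor paths from beta to eps:
  P1: beta <- lam -> eta -> zeta <- eps
  P2: beta <- lam -> eta -> zeta -> delta <- eps
  P3: beta <- lam -> eps
  P4: beta <- lam -> zeta <- eps
  P5: beta <- lam -> zeta -> delta <- eps
  P6: beta <- lam -> delta <- eps
  P7: beta <- lam -> delta <- zeta <- eps
The empty set is not sufficient: P3 (beta <- lam -> eps) has no collider blocking it and no conditioned non-collider, so it is open.
Try {lam}:
  P1: blocked at fork node lam ∈ conditioning set.
  P2: blocked at fork node lam ∈ conditioning set.
  P3: blocked at fork node lam ∈ conditioning set.
  P4: blocked at fork node lam ∈ conditioning set.
  P5: blocked at fork node lam ∈ conditioning set.
  P6: blocked at fork node lam ∈ conditioning set.
  P7: blocked at fork node lam ∈ conditioning set.
{lam} contains no descendant of beta and blocks every backdoor path.
No other singleton works — e.g. {eta} leaves P3 open — so {lam} is the unique smallest valid adjustment set.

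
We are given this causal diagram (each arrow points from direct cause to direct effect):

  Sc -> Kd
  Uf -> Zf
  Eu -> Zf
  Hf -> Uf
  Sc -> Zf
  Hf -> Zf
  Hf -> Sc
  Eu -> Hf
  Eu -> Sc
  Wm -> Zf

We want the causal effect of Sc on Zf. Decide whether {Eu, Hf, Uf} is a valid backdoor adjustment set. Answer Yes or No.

Yes

Backdoor paths from Sc to Zf (paths whose first edge points into Sc):
  P1: Sc <- Eu -> Hf -> Uf -> Zf
  P2: Sc <- Eu -> Hf -> Zf
  P3: Sc <- Eu -> Zf
  P4: Sc <- Hf <- Eu -> Zf
  P5: Sc <- Hf -> Uf -> Zf
  P6: Sc <- Hf -> Zf
Condition 1 (no descendant of Sc in the set): holds — descendants of Sc are {Kd, Zf}; none are in {Eu, Hf, Uf}.
Condition 2 (every backdoor path blocked by {Eu, Hf, Uf}):
  P1: blocked at fork node Eu ∈ conditioning set.
  P2: blocked at fork node Eu ∈ conditioning set.
  P3: blocked at fork node Eu ∈ conditioning set.
  P4: blocked at chain node Hf ∈ conditioning set.
  P5: blocked at fork node Hf ∈ conditioning set.
  P6: blocked at fork node Hf ∈ conditioning set.
{Eu, Hf, Uf} satisfies the backdoor criterion.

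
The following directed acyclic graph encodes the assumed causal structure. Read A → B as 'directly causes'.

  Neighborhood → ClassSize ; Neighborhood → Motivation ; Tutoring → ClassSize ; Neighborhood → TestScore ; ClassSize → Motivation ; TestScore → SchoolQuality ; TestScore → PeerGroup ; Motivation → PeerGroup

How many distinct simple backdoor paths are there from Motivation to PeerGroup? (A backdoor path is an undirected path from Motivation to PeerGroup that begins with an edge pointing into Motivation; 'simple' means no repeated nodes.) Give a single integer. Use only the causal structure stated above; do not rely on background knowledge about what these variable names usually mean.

2

A backdoor path from Motivation to PeerGroup is any simple undirected path whose first edge points into Motivation (i.e. leaves Motivation via a parent).
Parents of Motivation: {ClassSize, Neighborhood}.
Enumerating:
  P1: Motivation <- Neighborhood -> TestScore -> PeerGroup
  P2: Motivation <- ClassSize <- Neighborhood -> TestScore -> PeerGroup
That exhausts the simple backdoor paths. Count: 2.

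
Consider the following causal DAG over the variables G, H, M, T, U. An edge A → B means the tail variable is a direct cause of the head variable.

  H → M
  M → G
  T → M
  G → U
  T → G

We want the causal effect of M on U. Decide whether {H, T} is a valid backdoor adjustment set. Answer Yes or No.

Backdoor paths from M to U (paths whose first edge points into M):
  P1: M <- T -> G -> U
Condition 1 (no descendant of M in the set): holds — descendants of M are {G, U}; none are in {H, T}.
Condition 2 (every backdoor path blocked by {H, T}):
  P1: blocked at fork node T ∈ conditioning set.
{H, T} satisfies the backdoor criterion.

Yes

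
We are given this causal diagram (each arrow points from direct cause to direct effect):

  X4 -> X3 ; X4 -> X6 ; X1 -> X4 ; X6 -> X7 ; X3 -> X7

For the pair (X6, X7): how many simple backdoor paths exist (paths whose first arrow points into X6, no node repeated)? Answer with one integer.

1

A backdoor path from X6 to X7 is any simple undirected path whose first edge points into X6 (i.e. leaves X6 via a parent).
Parents of X6: {X4}.
Enumerating:
  P1: X6 <- X4 -> X3 -> X7
That exhausts the simple backdoor paths. Count: 1.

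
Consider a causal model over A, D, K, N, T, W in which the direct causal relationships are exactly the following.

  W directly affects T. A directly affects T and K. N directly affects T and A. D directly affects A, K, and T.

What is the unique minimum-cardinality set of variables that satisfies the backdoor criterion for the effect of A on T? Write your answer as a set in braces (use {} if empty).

Variables eligible for adjustment (non-descendants of A, excluding A and T): {D, N, W}.
Backdoor paths from A to T:
  P1: A <- N -> T
  P2: A <- D -> T
The empty set is not sufficient: P1 (A <- N -> T) has no collider blocking it and no conditioned non-collider, so it is open.
Try {D, N}:
  P1: blocked at fork node N ∈ conditioning set.
  P2: blocked at fork node D ∈ conditioning set.
{D, N} contains no descendant of A and blocks every backdoor path.
Every element of {D, N} is needed (dropping D leaves P2 open; dropping N leaves P1 open), so no proper subset is valid.
Among all size-2 subsets of the eligible variables, only {D, N} blocks every backdoor path, so it is the unique smallest valid adjustment set.

{D, N}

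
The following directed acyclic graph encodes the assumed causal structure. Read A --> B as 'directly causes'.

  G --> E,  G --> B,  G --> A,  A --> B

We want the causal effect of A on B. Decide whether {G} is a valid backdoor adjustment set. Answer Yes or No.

Yes

Backdoor paths from A to B (paths whose first edge points into A):
  P1: A <- G -> B
Condition 1 (no descendant of A in the set): holds — descendants of A are {B}; none are in {G}.
Condition 2 (every backdoor path blocked by {G}):
  P1: blocked at fork node G ∈ conditioning set.
{G} satisfies the backdoor criterion.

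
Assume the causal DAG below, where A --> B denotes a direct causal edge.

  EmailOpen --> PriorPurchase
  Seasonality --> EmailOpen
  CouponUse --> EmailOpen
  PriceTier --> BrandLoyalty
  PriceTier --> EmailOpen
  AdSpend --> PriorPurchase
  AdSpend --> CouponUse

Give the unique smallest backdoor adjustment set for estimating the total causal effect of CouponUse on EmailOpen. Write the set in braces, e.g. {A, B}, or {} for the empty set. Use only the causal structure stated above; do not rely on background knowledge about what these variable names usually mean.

Variables eligible for adjustment (non-descendants of CouponUse, excluding CouponUse and EmailOpen): {AdSpend, BrandLoyalty, PriceTier, Seasonality}.
Backdoor paths from CouponUse to EmailOpen:
  P1: CouponUse <- AdSpend -> PriorPurchase <- EmailOpen
Each backdoor path contains an unconditioned collider, so every path is already blocked with the empty conditioning set:
  P1: blocked at collider PriorPurchase (neither it nor any descendant is in the conditioning set).
The empty set is therefore the unique smallest valid set.

{}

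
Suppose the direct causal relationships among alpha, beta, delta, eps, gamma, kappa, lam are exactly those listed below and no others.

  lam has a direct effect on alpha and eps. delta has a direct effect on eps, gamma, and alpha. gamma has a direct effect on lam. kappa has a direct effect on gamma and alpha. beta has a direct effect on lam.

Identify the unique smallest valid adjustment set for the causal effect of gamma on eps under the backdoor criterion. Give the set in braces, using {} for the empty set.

{delta}

Variables eligible for adjustment (non-descendants of gamma, excluding gamma and eps): {beta, delta, kappa}.
Backdoor paths from gamma to eps:
  P1: gamma <- delta -> eps
  P2: gamma <- delta -> alpha <- lam -> eps
  P3: gamma <- kappa -> alpha <- delta -> eps
  P4: gamma <- kappa -> alpha <- lam -> eps
The empty set is not sufficient: P1 (gamma <- delta -> eps) has no collider blocking it and no conditioned non-collider, so it is open.
Try {delta}:
  P1: blocked at fork node delta ∈ conditioning set.
  P2: blocked at fork node delta ∈ conditioning set.
  P3: blocked at collider alpha (neither it nor any descendant is in the conditioning set).
  P4: blocked at collider alpha (neither it nor any descendant is in the conditioning set).
{delta} contains no descendant of gamma and blocks every backdoor path.
No other singleton works — e.g. {beta} leaves P1 open — so {delta} is the unique smallest valid adjustment set.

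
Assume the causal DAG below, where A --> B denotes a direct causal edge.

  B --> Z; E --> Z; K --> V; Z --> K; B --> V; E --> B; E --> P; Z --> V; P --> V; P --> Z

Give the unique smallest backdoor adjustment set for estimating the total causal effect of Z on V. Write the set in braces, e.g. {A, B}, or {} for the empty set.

{B, P}

Variables eligible for adjustment (non-descendants of Z, excluding Z and V): {B, E, P}.
Backdoor paths from Z to V:
  P1: Z <- E -> P -> V
  P2: Z <- E -> B -> V
  P3: Z <- P <- E -> B -> V
  P4: Z <- P -> V
  P5: Z <- B <- E -> P -> V
  P6: Z <- B -> V
The empty set is not sufficient: P1 (Z <- E -> P -> V) has no collider blocking it and no conditioned non-collider, so it is open.
Try {B, P}:
  P1: blocked at chain node P ∈ conditioning set.
  P2: blocked at chain node B ∈ conditioning set.
  P3: blocked at chain node P ∈ conditioning set.
  P4: blocked at fork node P ∈ conditioning set.
  P5: blocked at chain node B ∈ conditioning set.
  P6: blocked at fork node B ∈ conditioning set.
{B, P} contains no descendant of Z and blocks every backdoor path.
Every element of {B, P} is needed (dropping B leaves P2 open; dropping P leaves P1 open), so no proper subset is valid.
Among all size-2 subsets of the eligible variables, only {B, P} blocks every backdoor path, so it is the unique smallest valid adjustment set.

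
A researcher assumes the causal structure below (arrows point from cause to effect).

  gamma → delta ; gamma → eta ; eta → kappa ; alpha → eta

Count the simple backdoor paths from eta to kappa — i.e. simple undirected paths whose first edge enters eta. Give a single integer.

0

A backdoor path from eta to kappa is any simple undirected path whose first edge points into eta (i.e. leaves eta via a parent).
Parents of eta: {alpha, gamma}.
No simple path from any parent of eta reaches kappa without revisiting eta, so there are no backdoor paths.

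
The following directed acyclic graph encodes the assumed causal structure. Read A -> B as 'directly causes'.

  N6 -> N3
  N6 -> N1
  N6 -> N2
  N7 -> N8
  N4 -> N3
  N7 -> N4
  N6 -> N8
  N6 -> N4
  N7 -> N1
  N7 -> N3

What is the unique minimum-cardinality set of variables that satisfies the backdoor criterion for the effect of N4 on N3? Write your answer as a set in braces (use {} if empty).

{N6, N7}

Variables eligible for adjustment (non-descendants of N4, excluding N4 and N3): {N1, N2, N6, N7, N8}.
Backdoor paths from N4 to N3:
  P1: N4 <- N6 -> N1 <- N7 -> N3
  P2: N4 <- N6 -> N3
  P3: N4 <- N6 -> N8 <- N7 -> N3
  P4: N4 <- N7 -> N1 <- N6 -> N3
  P5: N4 <- N7 -> N3
  P6: N4 <- N7 -> N8 <- N6 -> N3
The empty set is not sufficient: P2 (N4 <- N6 -> N3) has no collider blocking it and no conditioned non-collider, so it is open.
Try {N6, N7}:
  P1: blocked at fork node N6 ∈ conditioning set.
  P2: blocked at fork node N6 ∈ conditioning set.
  P3: blocked at fork node N6 ∈ conditioning set.
  P4: blocked at fork node N7 ∈ conditioning set.
  P5: blocked at fork node N7 ∈ conditioning set.
  P6: blocked at fork node N7 ∈ conditioning set.
{N6, N7} contains no descendant of N4 and blocks every backdoor path.
Every element of {N6, N7} is needed (dropping N6 leaves P2 open; dropping N7 leaves P5 open), so no proper subset is valid.
Among all size-2 subsets of the eligible variables, only {N6, N7} blocks every backdoor path, so it is the unique smallest valid adjustment set.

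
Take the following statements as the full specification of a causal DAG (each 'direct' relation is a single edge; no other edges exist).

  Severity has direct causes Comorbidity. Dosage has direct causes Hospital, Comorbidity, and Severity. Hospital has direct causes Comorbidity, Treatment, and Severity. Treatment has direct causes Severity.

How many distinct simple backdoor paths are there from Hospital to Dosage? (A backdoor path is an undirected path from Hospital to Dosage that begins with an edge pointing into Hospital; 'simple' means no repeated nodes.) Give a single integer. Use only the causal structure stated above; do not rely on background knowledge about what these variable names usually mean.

6

A backdoor path from Hospital to Dosage is any simple undirected path whose first edge points into Hospital (i.e. leaves Hospital via a parent).
Parents of Hospital: {Comorbidity, Severity, Treatment}.
Enumerating:
  P1: Hospital <- Comorbidity -> Severity -> Dosage
  P2: Hospital <- Comorbidity -> Dosage
  P3: Hospital <- Severity <- Comorbidity -> Dosage
  P4: Hospital <- Severity -> Dosage
  P5: Hospital <- Treatment <- Severity <- Comorbidity -> Dosage
  P6: Hospital <- Treatment <- Severity -> Dosage
That exhausts the simple backdoor paths. Count: 6.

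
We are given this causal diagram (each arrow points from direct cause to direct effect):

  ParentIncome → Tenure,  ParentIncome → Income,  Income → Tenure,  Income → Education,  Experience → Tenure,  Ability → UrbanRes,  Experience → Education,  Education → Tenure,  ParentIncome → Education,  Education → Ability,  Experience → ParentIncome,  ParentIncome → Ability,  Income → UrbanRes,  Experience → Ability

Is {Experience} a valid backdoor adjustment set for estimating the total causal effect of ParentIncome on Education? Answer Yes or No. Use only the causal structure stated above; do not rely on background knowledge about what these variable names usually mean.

Backdoor paths from ParentIncome to Education (paths whose first edge points into ParentIncome):
  P1: ParentIncome <- Experience -> Education
  P2: ParentIncome <- Experience -> Tenure <- Income -> Education
  P3: ParentIncome <- Experience -> Tenure <- Income -> UrbanRes <- Ability <- Education
  P4: ParentIncome <- Experience -> Tenure <- Education
  P5: ParentIncome <- Experience -> Ability <- Education
  P6: ParentIncome <- Experience -> Ability -> UrbanRes <- Income -> Education
  P7: ParentIncome <- Experience -> Ability -> UrbanRes <- Income -> Tenure <- Education
Condition 1 (no descendant of ParentIncome in the set): holds — descendants of ParentIncome are {Ability, Education, Income, Tenure, UrbanRes}; none are in {Experience}.
Condition 2 (every backdoor path blocked by {Experience}):
  P1: blocked at fork node Experience ∈ conditioning set.
  P2: blocked at fork node Experience ∈ conditioning set.
  P3: blocked at fork node Experience ∈ conditioning set.
  P4: blocked at fork node Experience ∈ conditioning set.
  P5: blocked at fork node Experience ∈ conditioning set.
  P6: blocked at fork node Experience ∈ conditioning set.
  P7: blocked at fork node Experience ∈ conditioning set.
{Experience} satisfies the backdoor criterion.

Yes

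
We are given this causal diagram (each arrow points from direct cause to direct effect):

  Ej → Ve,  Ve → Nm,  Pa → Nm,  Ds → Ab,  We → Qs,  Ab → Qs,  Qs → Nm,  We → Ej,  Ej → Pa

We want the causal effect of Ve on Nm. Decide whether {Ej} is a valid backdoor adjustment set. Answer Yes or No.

Yes

Backdoor paths from Ve to Nm (paths whose first edge points into Ve):
  P1: Ve <- Ej <- We -> Qs -> Nm
  P2: Ve <- Ej -> Pa -> Nm
Condition 1 (no descendant of Ve in the set): holds — descendants of Ve are {Nm}; none are in {Ej}.
Condition 2 (every backdoor path blocked by {Ej}):
  P1: blocked at chain node Ej ∈ conditioning set.
  P2: blocked at fork node Ej ∈ conditioning set.
{Ej} satisfies the backdoor criterion.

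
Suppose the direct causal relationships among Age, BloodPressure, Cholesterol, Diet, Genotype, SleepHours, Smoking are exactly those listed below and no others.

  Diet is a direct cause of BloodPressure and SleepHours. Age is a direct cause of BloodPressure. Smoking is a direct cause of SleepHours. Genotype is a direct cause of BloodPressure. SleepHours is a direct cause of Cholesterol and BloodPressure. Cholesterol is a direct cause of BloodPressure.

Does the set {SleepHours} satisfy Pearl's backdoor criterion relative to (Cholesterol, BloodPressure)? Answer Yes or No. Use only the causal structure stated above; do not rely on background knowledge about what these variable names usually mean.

Backdoor paths from Cholesterol to BloodPressure (paths whose first edge points into Cholesterol):
  P1: Cholesterol <- SleepHours <- Diet -> BloodPressure
  P2: Cholesterol <- SleepHours -> BloodPressure
Condition 1 (no descendant of Cholesterol in the set): holds — descendants of Cholesterol are {BloodPressure}; none are in {SleepHours}.
Condition 2 (every backdoor path blocked by {SleepHours}):
  P1: blocked at chain node SleepHours ∈ conditioning set.
  P2: blocked at fork node SleepHours ∈ conditioning set.
{SleepHours} satisfies the backdoor criterion.

Yes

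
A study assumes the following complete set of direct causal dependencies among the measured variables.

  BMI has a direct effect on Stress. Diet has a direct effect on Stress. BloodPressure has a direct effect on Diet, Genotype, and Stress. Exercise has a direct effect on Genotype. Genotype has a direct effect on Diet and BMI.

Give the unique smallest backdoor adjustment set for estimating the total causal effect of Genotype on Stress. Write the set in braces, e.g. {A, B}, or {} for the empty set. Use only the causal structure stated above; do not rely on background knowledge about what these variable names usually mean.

Variables eligible for adjustment (non-descendants of Genotype, excluding Genotype and Stress): {BloodPressure, Exercise}.
Backdoor paths from Genotype to Stress:
  P1: Genotype <- BloodPressure -> Diet -> Stress
  P2: Genotype <- BloodPressure -> Stress
The empty set is not sufficient: P1 (Genotype <- BloodPressure -> Diet -> Stress) has no collider blocking it and no conditioned non-collider, so it is open.
Try {BloodPressure}:
  P1: blocked at fork node BloodPressure ∈ conditioning set.
  P2: blocked at fork node BloodPressure ∈ conditioning set.
{BloodPressure} contains no descendant of Genotype and blocks every backdoor path.
No other singleton works — e.g. {Exercise} leaves P1 open — so {BloodPressure} is the unique smallest valid adjustment set.

{BloodPressure}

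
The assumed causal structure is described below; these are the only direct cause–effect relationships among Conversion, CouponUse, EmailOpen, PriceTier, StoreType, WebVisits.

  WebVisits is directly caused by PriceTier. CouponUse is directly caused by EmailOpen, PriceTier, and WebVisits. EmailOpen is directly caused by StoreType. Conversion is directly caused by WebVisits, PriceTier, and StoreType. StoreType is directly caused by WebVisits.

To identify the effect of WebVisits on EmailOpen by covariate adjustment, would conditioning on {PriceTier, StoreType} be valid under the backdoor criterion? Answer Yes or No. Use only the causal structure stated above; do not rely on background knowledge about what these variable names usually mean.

Backdoor paths from WebVisits to EmailOpen (paths whose first edge points into WebVisits):
  P1: WebVisits <- PriceTier -> CouponUse <- EmailOpen
  P2: WebVisits <- PriceTier -> Conversion <- StoreType -> EmailOpen
Condition 1 (no descendant of WebVisits in the set): FAILS — StoreType is a descendant of WebVisits.
Condition 2 (every backdoor path blocked by {PriceTier, StoreType}):
  P1: blocked at fork node PriceTier ∈ conditioning set.
  P2: blocked at fork node PriceTier ∈ conditioning set.
{PriceTier, StoreType} does not satisfy the backdoor criterion.

No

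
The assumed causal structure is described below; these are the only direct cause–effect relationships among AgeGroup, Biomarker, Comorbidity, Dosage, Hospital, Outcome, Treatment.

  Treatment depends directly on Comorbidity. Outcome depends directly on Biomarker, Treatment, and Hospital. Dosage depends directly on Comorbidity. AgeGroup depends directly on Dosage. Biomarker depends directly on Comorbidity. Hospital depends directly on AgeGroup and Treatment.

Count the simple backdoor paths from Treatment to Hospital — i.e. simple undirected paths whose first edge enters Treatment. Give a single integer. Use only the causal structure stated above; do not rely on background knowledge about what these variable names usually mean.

A backdoor path from Treatment to Hospital is any simple undirected path whose first edge points into Treatment (i.e. leaves Treatment via a parent).
Parents of Treatment: {Comorbidity}.
Enumerating:
  P1: Treatment <- Comorbidity -> Dosage -> AgeGroup -> Hospital
  P2: Treatment <- Comorbidity -> Biomarker -> Outcome <- Hospital
That exhausts the simple backdoor paths. Count: 2.

2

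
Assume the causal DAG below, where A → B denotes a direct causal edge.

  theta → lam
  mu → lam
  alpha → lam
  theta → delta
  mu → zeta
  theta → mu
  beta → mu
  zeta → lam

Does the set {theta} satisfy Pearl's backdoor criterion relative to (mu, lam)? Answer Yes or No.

Backdoor paths from mu to lam (paths whose first edge points into mu):
  P1: mu <- theta -> lam
Condition 1 (no descendant of mu in the set): holds — descendants of mu are {lam, zeta}; none are in {theta}.
Condition 2 (every backdoor path blocked by {theta}):
  P1: blocked at fork node theta ∈ conditioning set.
{theta} satisfies the backdoor criterion.

Yes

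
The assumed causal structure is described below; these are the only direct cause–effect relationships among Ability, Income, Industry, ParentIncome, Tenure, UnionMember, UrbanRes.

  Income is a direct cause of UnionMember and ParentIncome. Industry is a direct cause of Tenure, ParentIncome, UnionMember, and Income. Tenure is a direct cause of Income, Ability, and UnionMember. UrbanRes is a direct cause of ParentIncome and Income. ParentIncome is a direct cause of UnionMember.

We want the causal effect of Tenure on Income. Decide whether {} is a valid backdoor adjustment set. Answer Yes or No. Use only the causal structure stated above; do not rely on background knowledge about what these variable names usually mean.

Backdoor paths from Tenure to Income (paths whose first edge points into Tenure):
  P1: Tenure <- Industry -> Income
  P2: Tenure <- Industry -> ParentIncome <- UrbanRes -> Income
  P3: Tenure <- Industry -> ParentIncome <- Income
  P4: Tenure <- Industry -> ParentIncome -> UnionMember <- Income
  P5: Tenure <- Industry -> UnionMember <- Income
  P6: Tenure <- Industry -> UnionMember <- ParentIncome <- UrbanRes -> Income
  P7: Tenure <- Industry -> UnionMember <- ParentIncome <- Income
Condition 1 (no descendant of Tenure in the set): holds — descendants of Tenure are {Ability, Income, ParentIncome, UnionMember}; none are in {}.
Condition 2 (every backdoor path blocked by {}):
  P1: open — no interior node is in the conditioning set.
  P2: blocked at collider ParentIncome (neither it nor any descendant is in the conditioning set).
  P3: blocked at collider ParentIncome (neither it nor any descendant is in the conditioning set).
  P4: blocked at collider UnionMember (neither it nor any descendant is in the conditioning set).
  P5: blocked at collider UnionMember (neither it nor any descendant is in the conditioning set).
  P6: blocked at collider UnionMember (neither it nor any descendant is in the conditioning set).
  P7: blocked at collider UnionMember (neither it nor any descendant is in the conditioning set).
{} does not satisfy the backdoor criterion.

No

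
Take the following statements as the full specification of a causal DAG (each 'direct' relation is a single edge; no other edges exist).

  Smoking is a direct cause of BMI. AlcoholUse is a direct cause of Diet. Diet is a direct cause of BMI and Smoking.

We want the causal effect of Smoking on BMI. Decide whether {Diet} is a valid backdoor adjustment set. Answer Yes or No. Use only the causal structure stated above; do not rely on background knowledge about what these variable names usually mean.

Backdoor paths from Smoking to BMI (paths whose first edge points into Smoking):
  P1: Smoking <- Diet -> BMI
Condition 1 (no descendant of Smoking in the set): holds — descendants of Smoking are {BMI}; none are in {Diet}.
Condition 2 (every backdoor path blocked by {Diet}):
  P1: blocked at fork node Diet ∈ conditioning set.
{Diet} satisfies the backdoor criterion.

Yes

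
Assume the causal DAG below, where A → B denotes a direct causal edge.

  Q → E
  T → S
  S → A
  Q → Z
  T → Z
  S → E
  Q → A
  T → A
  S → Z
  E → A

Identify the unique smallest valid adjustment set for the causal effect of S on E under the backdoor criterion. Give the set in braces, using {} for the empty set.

{}

Variables eligible for adjustment (non-descendants of S, excluding S and E): {Q, T}.
Backdoor paths from S to E:
  P1: S <- T -> A <- Q -> E
  P2: S <- T -> A <- E
  P3: S <- T -> Z <- Q -> E
  P4: S <- T -> Z <- Q -> A <- E
Each backdoor path contains an unconditioned collider, so every path is already blocked with the empty conditioning set:
  P1: blocked at collider A (neither it nor any descendant is in the conditioning set).
  P2: blocked at collider A (neither it nor any descendant is in the conditioning set).
  P3: blocked at collider Z (neither it nor any descendant is in the conditioning set).
  P4: blocked at collider Z (neither it nor any descendant is in the conditioning set).
The empty set is therefore the unique smallest valid set.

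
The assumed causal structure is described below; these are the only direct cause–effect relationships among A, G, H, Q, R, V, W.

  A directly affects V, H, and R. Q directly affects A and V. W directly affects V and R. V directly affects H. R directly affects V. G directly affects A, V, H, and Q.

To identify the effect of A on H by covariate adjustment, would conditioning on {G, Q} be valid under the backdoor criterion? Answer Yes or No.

Backdoor paths from A to H (paths whose first edge points into A):
  P1: A <- G -> Q -> V -> H
  P2: A <- G -> V -> H
  P3: A <- G -> H
  P4: A <- Q <- G -> V -> H
  P5: A <- Q <- G -> H
  P6: A <- Q -> V <- G -> H
  P7: A <- Q -> V -> H
Condition 1 (no descendant of A in the set): holds — descendants of A are {H, R, V}; none are in {G, Q}.
Condition 2 (every backdoor path blocked by {G, Q}):
  P1: blocked at fork node G ∈ conditioning set.
  P2: blocked at fork node G ∈ conditioning set.
  P3: blocked at fork node G ∈ conditioning set.
  P4: blocked at chain node Q ∈ conditioning set.
  P5: blocked at chain node Q ∈ conditioning set.
  P6: blocked at fork node Q ∈ conditioning set.
  P7: blocked at fork node Q ∈ conditioning set.
{G, Q} satisfies the backdoor criterion.

Yes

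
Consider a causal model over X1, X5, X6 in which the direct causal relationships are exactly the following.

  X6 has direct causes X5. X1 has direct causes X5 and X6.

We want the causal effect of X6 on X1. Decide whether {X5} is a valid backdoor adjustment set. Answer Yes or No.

Yes

Backdoor paths from X6 to X1 (paths whose first edge points into X6):
  P1: X6 <- X5 -> X1
Condition 1 (no descendant of X6 in the set): holds — descendants of X6 are {X1}; none are in {X5}.
Condition 2 (every backdoor path blocked by {X5}):
  P1: blocked at fork node X5 ∈ conditioning set.
{X5} satisfies the backdoor criterion.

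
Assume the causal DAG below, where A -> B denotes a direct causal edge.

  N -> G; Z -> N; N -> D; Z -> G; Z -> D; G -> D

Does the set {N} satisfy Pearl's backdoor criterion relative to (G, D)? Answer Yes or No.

Backdoor paths from G to D (paths whose first edge points into G):
  P1: G <- Z -> N -> D
  P2: G <- Z -> D
  P3: G <- N <- Z -> D
  P4: G <- N -> D
Condition 1 (no descendant of G in the set): holds — descendants of G are {D}; none are in {N}.
Condition 2 (every backdoor path blocked by {N}):
  P1: blocked at chain node N ∈ conditioning set.
  P2: open — no interior node is in the conditioning set.
  P3: blocked at chain node N ∈ conditioning set.
  P4: blocked at fork node N ∈ conditioning set.
{N} does not satisfy the backdoor criterion.

No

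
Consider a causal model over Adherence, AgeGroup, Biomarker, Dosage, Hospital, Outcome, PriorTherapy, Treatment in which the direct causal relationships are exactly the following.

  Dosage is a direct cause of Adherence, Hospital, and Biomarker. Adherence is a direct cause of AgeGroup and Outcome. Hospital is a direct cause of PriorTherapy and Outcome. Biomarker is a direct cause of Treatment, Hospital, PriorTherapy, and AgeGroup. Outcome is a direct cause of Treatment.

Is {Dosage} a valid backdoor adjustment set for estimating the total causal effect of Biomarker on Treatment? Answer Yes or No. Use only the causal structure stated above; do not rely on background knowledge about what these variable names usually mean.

Backdoor paths from Biomarker to Treatment (paths whose first edge points into Biomarker):
  P1: Biomarker <- Dosage -> Adherence -> Outcome -> Treatment
  P2: Biomarker <- Dosage -> Hospital -> Outcome -> Treatment
Condition 1 (no descendant of Biomarker in the set): holds — descendants of Biomarker are {AgeGroup, Hospital, Outcome, PriorTherapy, Treatment}; none are in {Dosage}.
Condition 2 (every backdoor path blocked by {Dosage}):
  P1: blocked at fork node Dosage ∈ conditioning set.
  P2: blocked at fork node Dosage ∈ conditioning set.
{Dosage} satisfies the backdoor criterion.

Yes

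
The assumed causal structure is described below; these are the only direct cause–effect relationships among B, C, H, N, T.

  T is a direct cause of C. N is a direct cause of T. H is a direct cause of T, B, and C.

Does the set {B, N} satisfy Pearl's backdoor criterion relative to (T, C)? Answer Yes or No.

No

Backdoor paths from T to C (paths whose first edge points into T):
  P1: T <- H -> C
Condition 1 (no descendant of T in the set): holds — descendants of T are {C}; none are in {B, N}.
Condition 2 (every backdoor path blocked by {B, N}):
  P1: open — no interior node is in the conditioning set.
{B, N} does not satisfy the backdoor criterion.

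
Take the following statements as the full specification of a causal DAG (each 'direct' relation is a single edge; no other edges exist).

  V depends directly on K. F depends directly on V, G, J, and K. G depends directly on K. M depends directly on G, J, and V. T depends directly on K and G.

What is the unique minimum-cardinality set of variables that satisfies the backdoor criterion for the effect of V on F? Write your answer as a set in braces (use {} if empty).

Variables eligible for adjustment (non-descendants of V, excluding V and F): {G, J, K, T}.
Backdoor paths from V to F:
  P1: V <- K -> G -> M <- J -> F
  P2: V <- K -> G -> F
  P3: V <- K -> T <- G -> M <- J -> F
  P4: V <- K -> T <- G -> F
  P5: V <- K -> F
The empty set is not sufficient: P2 (V <- K -> G -> F) has no collider blocking it and no conditioned non-collider, so it is open.
Try {K}:
  P1: blocked at fork node K ∈ conditioning set.
  P2: blocked at fork node K ∈ conditioning set.
  P3: blocked at fork node K ∈ conditioning set.
  P4: blocked at fork node K ∈ conditioning set.
  P5: blocked at fork node K ∈ conditioning set.
{K} contains no descendant of V and blocks every backdoor path.
No other singleton works — e.g. {G} leaves P5 open — so {K} is the unique smallest valid adjustment set.

{K}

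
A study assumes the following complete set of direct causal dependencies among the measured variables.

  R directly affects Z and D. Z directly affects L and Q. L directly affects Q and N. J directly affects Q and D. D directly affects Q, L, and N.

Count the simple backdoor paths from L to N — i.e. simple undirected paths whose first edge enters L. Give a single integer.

4

A backdoor path from L to N is any simple undirected path whose first edge points into L (i.e. leaves L via a parent).
Parents of L: {D, Z}.
Enumerating:
  P1: L <- Z <- R -> D -> N
  P2: L <- Z -> Q <- J -> D -> N
  P3: L <- Z -> Q <- D -> N
  P4: L <- D -> N
That exhausts the simple backdoor paths. Count: 4.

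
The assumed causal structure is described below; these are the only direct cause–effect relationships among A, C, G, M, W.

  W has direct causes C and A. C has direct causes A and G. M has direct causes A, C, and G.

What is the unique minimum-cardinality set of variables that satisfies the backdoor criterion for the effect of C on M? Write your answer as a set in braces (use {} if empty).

Variables eligible for adjustment (non-descendants of C, excluding C and M): {A, G}.
Backdoor paths from C to M:
  P1: C <- G -> M
  P2: C <- A -> M
The empty set is not sufficient: P1 (C <- G -> M) has no collider blocking it and no conditioned non-collider, so it is open.
Try {A, G}:
  P1: blocked at fork node G ∈ conditioning set.
  P2: blocked at fork node A ∈ conditioning set.
{A, G} contains no descendant of C and blocks every backdoor path.
Every element of {A, G} is needed (dropping A leaves P2 open; dropping G leaves P1 open), so no proper subset is valid.
Among all size-2 subsets of the eligible variables, only {A, G} blocks every backdoor path, so it is the unique smallest valid adjustment set.

{A, G}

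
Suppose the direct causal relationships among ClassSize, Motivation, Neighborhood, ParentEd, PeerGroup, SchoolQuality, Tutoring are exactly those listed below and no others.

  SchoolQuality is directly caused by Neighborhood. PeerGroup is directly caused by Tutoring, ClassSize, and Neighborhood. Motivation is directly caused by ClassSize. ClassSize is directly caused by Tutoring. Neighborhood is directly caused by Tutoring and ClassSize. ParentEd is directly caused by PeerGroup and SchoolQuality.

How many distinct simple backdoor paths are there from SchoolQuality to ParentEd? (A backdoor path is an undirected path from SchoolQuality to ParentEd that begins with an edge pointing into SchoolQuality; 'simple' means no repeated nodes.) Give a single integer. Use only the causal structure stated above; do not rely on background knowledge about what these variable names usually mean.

5

A backdoor path from SchoolQuality to ParentEd is any simple undirected path whose first edge points into SchoolQuality (i.e. leaves SchoolQuality via a parent).
Parents of SchoolQuality: {Neighborhood}.
Enumerating:
  P1: SchoolQuality <- Neighborhood <- Tutoring -> ClassSize -> PeerGroup -> ParentEd
  P2: SchoolQuality <- Neighborhood <- Tutoring -> PeerGroup -> ParentEd
  P3: SchoolQuality <- Neighborhood <- ClassSize <- Tutoring -> PeerGroup -> ParentEd
  P4: SchoolQuality <- Neighborhood <- ClassSize -> PeerGroup -> ParentEd
  P5: SchoolQuality <- Neighborhood -> PeerGroup -> ParentEd
That exhausts the simple backdoor paths. Count: 5.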